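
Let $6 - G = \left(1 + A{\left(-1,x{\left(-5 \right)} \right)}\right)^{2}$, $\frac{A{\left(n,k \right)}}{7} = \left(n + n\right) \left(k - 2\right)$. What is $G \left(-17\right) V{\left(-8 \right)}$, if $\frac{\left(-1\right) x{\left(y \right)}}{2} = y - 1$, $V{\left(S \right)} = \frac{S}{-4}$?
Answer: $656710$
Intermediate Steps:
$V{\left(S \right)} = - \frac{S}{4}$ ($V{\left(S \right)} = S \left(- \frac{1}{4}\right) = - \frac{S}{4}$)
$x{\left(y \right)} = 2 - 2 y$ ($x{\left(y \right)} = - 2 \left(y - 1\right) = - 2 \left(-1 + y\right) = 2 - 2 y$)
$A{\left(n,k \right)} = 14 n \left(-2 + k\right)$ ($A{\left(n,k \right)} = 7 \left(n + n\right) \left(k - 2\right) = 7 \cdot 2 n \left(-2 + k\right) = 14 n \left(-2 + k\right)$)
$G = -19315$ ($G = 6 - \left(1 + 14 \left(-1\right) \left(-2 + \left(2 - -10\right)\right)\right)^{2} = 6 - \left(1 + 14 \left(-1\right) \left(-2 + \left(2 + 10\right)\right)\right)^{2} = 6 - \left(1 + 14 \left(-1\right) \left(-2 + 12\right)\right)^{2} = 6 - \left(1 + 14 \left(-1\right) 10\right)^{2} = 6 - \left(1 - 140\right)^{2} = 6 - \left(-139\right)^{2} = 6 - 19321 = -19315$)
$G \left(-17\right) V{\left(-8 \right)} = \left(-19315\right) \left(-17\right) \left(\left(- \frac{1}{4}\right) \left(-8\right)\right) = 328355 \cdot 2 = 656710$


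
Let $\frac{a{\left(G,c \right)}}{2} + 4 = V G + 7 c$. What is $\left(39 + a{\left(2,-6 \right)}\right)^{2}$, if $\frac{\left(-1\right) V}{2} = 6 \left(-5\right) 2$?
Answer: $182329$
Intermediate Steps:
$V = 120$ ($V = - 2 \cdot 6 \left(-5\right) 2 = - 2 \left(\left(-30\right) 2\right) = \left(-2\right) \left(-60\right) = 120$)
$a{\left(G,c \right)} = -8 + 14 c + 240 G$ ($a{\left(G,c \right)} = -8 + 2 \left(120 G + 7 c\right) = -8 + 2 \left(7 c + 120 G\right) = -8 + \left(14 c + 240 G\right) = -8 + 14 c + 240 G$)
$\left(39 + a{\left(2,-6 \right)}\right)^{2} = \left(39 + \left(-8 + 14 \left(-6\right) + 240 \cdot 2\right)\right)^{2} = \left(39 - -388\right)^{2} = \left(39 + 388\right)^{2} = 427^{2} = 182329$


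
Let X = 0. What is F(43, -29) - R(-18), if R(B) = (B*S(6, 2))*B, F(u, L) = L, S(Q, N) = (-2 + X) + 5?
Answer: -1001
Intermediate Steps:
S(Q, N) = 3 (S(Q, N) = (-2 + 0) + 5 = -2 + 5 = 3)
R(B) = 3*B² (R(B) = (B*3)*B = (3*B)*B = 3*B²)
F(43, -29) - R(-18) = -29 - 3*(-18)² = -29 - 3*324 = -29 - 1*972 = -29 - 972 = -1001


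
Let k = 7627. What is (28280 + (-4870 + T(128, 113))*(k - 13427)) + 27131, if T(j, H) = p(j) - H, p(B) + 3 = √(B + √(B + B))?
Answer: 28904611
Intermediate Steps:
p(B) = -3 + √(B + √2*√B) (p(B) = -3 + √(B + √(B + B)) = -3 + √(B + √(2*B)) = -3 + √(B + √2*√B))
T(j, H) = -3 + √(j + √2*√j) - H (T(j, H) = (-3 + √(j + √2*√j)) - H = -3 + √(j + √2*√j) - H)
(28280 + (-4870 + T(128, 113))*(k - 13427)) + 27131 = (28280 + (-4870 + (-3 + √(128 + √2*√128) - 1*113))*(7627 - 13427)) + 27131 = (28280 + (-4870 + (-3 + √(128 + √2*(8*√2)) - 113))*(-5800)) + 27131 = (28280 + (-4870 + (-3 + √(128 + 16) - 113))*(-5800)) + 27131 = (28280 + (-4870 + (-3 + √144 - 113))*(-5800)) + 27131 = (28280 + (-4870 + (-3 + 12 - 113))*(-5800)) + 27131 = (28280 + (-4870 - 104)*(-5800)) + 27131 = (28280 - 4974*(-5800)) + 27131 = (28280 + 28849200) + 27131 = 28877480 + 27131 = 28904611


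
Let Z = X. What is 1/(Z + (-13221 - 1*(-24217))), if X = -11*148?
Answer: 1/9368 ≈ 0.00010675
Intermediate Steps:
X = -1628
Z = -1628
1/(Z + (-13221 - 1*(-24217))) = 1/(-1628 + (-13221 - 1*(-24217))) = 1/(-1628 + (-13221 + 24217)) = 1/(-1628 + 10996) = 1/9368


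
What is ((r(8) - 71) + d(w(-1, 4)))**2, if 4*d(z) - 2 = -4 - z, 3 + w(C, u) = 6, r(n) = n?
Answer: 66049/16 ≈ 4128.1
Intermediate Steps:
w(C, u) = 3 (w(C, u) = -3 + 6 = 3)
d(z) = -1/2 - z/4 (d(z) = 1/2 + (-4 - z)/4 = 1/2 + (-1 - z/4) = -1/2 - z/4)
((r(8) - 71) + d(w(-1, 4)))**2 = ((8 - 71) + (-1/2 - 1/4*3))**2 = (-63 + (-1/2 - 3/4))**2 = (-63 - 5/4)**2 = (-257/4)**2 = 66049/16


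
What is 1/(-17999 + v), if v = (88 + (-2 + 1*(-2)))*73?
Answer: -1/11867 ≈ -8.4267e-5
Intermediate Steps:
v = 6132 (v = (88 + (-2 - 2))*73 = (88 - 4)*73 = 84*73 = 6132)
1/(-17999 + v) = 1/(-17999 + 6132) = 1/(-11867) = -1/11867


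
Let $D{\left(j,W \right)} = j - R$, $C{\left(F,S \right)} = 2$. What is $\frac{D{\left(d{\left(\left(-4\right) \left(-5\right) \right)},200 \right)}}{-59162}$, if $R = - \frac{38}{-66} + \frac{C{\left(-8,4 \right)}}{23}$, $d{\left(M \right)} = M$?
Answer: $- \frac{14677}{44903958} \approx -0.00032685$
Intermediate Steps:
$R = \frac{503}{759}$ ($R = - \frac{38}{-66} + \frac{2}{23} = \left(-38\right) \left(- \frac{1}{66}\right) + 2 \cdot \frac{1}{23} = \frac{19}{33} + \frac{2}{23} = \frac{503}{759} \approx 0.66271$)
$D{\left(j,W \right)} = - \frac{503}{759} + j$ ($D{\left(j,W \right)} = j - \frac{503}{759} = - \frac{503}{759} + j$)
$\frac{D{\left(d{\left(\left(-4\right) \left(-5\right) \right)},200 \right)}}{-59162} = \frac{- \frac{503}{759} - -20}{-59162} = \left(- \frac{503}{759} + 20\right) \left(- \frac{1}{59162}\right) = \frac{14677}{759} \left(- \frac{1}{59162}\right) = - \frac{14677}{44903958}$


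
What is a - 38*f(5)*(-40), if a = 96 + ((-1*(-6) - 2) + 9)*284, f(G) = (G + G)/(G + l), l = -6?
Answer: -11412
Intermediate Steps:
f(G) = 2*G/(-6 + G) (f(G) = (G + G)/(G - 6) = (2*G)/(-6 + G) = 2*G/(-6 + G))
a = 3788 (a = 96 + ((6 - 2) + 9)*284 = 96 + (4 + 9)*284 = 96 + 13*284 = 96 + 3692 = 3788)
a - 38*f(5)*(-40) = 3788 - 38*(2*5/(-6 + 5))*(-40) = 3788 - 38*(2*5/(-1))*(-40) = 3788 - 38*(2*5*(-1))*(-40) = 3788 - 38*(-10)*(-40) = 3788 - (-380)*(-40) = 3788 - 1*15200 = 3788 - 15200 = -11412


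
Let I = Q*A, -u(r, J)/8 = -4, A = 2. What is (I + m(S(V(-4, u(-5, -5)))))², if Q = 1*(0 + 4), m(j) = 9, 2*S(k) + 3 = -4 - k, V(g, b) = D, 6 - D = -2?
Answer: 289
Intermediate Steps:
D = 8 (D = 6 - 1*(-2) = 6 + 2 = 8)
u(r, J) = 32 (u(r, J) = -8*(-4) = 32)
V(g, b) = 8
S(k) = -7/2 - k/2 (S(k) = -3/2 + (-4 - k)/2 = -3/2 + (-2 - k/2) = -7/2 - k/2)
Q = 4 (Q = 1*4 = 4)
I = 8 (I = 4*2 = 8)
(I + m(S(V(-4, u(-5, -5)))))² = (8 + 9)² = 17² = 289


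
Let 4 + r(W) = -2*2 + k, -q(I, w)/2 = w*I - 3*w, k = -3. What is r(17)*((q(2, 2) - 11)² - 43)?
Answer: -66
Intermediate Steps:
q(I, w) = 6*w - 2*I*w (q(I, w) = -2*(w*I - 3*w) = -2*(I*w - 3*w) = -2*(-3*w + I*w) = 6*w - 2*I*w)
r(W) = -11 (r(W) = -4 + (-2*2 - 3) = -4 + (-4 - 3) = -4 - 7 = -11)
r(17)*((q(2, 2) - 11)² - 43) = -11*((2*2*(3 - 1*2) - 11)² - 43) = -11*((2*2*(3 - 2) - 11)² - 43) = -11*((2*2*1 - 11)² - 43) = -11*((4 - 11)² - 43) = -11*((-7)² - 43) = -11*(49 - 43) = -11*6 = -66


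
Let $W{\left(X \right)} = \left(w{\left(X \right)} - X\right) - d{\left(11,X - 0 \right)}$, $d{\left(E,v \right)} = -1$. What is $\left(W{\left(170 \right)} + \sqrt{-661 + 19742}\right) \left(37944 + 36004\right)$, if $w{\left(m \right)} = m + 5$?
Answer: $443688 + 73948 \sqrt{19081} \approx 1.0658 \cdot 10^{7}$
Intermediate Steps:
$w{\left(m \right)} = 5 + m$
$W{\left(X \right)} = 6$ ($W{\left(X \right)} = \left(\left(5 + X\right) - X\right) - -1 = 5 + 1 = 6$)
$\left(W{\left(170 \right)} + \sqrt{-661 + 19742}\right) \left(37944 + 36004\right) = \left(6 + \sqrt{-661 + 19742}\right) \left(37944 + 36004\right) = \left(6 + \sqrt{19081}\right) 73948 = 443688 + 73948 \sqrt{19081}$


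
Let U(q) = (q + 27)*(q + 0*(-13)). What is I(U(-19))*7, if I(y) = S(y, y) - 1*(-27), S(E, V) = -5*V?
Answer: 5509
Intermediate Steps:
U(q) = q*(27 + q) (U(q) = (27 + q)*(q + 0) = (27 + q)*q = q*(27 + q))
I(y) = 27 - 5*y (I(y) = -5*y - 1*(-27) = -5*y + 27 = 27 - 5*y)
I(U(-19))*7 = (27 - (-95)*(27 - 19))*7 = (27 - (-95)*8)*7 = (27 - 5*(-152))*7 = (27 + 760)*7 = 787*7 = 5509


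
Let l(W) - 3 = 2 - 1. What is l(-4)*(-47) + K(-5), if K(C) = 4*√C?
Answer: -188 + 4*I*√5 ≈ -188.0 + 8.9443*I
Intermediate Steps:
l(W) = 4 (l(W) = 3 + (2 - 1) = 3 + 1 = 4)
l(-4)*(-47) + K(-5) = 4*(-47) + 4*√(-5) = -188 + 4*(I*√5) = -188 + 4*I*√5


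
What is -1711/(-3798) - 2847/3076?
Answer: -2774935/5841324 ≈ -0.47505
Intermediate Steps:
-1711/(-3798) - 2847/3076 = -1711*(-1/3798) - 2847*1/3076 = 1711/3798 - 2847/3076 = -2774935/5841324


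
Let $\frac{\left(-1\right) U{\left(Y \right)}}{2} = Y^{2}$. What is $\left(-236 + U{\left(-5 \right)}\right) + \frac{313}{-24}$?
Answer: $- \frac{7177}{24} \approx -299.04$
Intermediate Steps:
$U{\left(Y \right)} = - 2 Y^{2}$
$\left(-236 + U{\left(-5 \right)}\right) + \frac{313}{-24} = \left(-236 - 2 \left(-5\right)^{2}\right) + \frac{313}{-24} = \left(-236 - 50\right) + 313 \left(- \frac{1}{24}\right) = \left(-236 - 50\right) - \frac{313}{24} = -286 - \frac{313}{24} = - \frac{7177}{24}$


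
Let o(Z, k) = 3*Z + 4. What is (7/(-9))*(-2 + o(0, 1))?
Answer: -14/9 ≈ -1.5556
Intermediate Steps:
o(Z, k) = 4 + 3*Z
(7/(-9))*(-2 + o(0, 1)) = (7/(-9))*(-2 + (4 + 3*0)) = (7*(-1/9))*(-2 + (4 + 0)) = -7*(-2 + 4)/9 = -7/9*2 = -14/9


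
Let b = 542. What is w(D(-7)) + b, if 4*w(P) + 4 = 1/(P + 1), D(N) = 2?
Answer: 6493/12 ≈ 541.08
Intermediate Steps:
w(P) = -1 + 1/(4*(1 + P)) (w(P) = -1 + 1/(4*(P + 1)) = -1 + 1/(4*(1 + P)))
w(D(-7)) + b = (-3/4 - 1*2)/(1 + 2) + 542 = (-3/4 - 2)/3 + 542 = (1/3)*(-11/4) + 542 = -11/12 + 542 = 6493/12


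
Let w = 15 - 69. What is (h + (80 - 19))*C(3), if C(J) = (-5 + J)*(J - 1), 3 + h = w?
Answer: -16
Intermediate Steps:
w = -54
h = -57 (h = -3 - 54 = -57)
C(J) = (-1 + J)*(-5 + J) (C(J) = (-5 + J)*(-1 + J) = (-1 + J)*(-5 + J))
(h + (80 - 19))*C(3) = (-57 + (80 - 19))*(5 + 3**2 - 6*3) = (-57 + 61)*(5 + 9 - 18) = 4*(-4) = -16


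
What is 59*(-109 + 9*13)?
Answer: 472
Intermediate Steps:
59*(-109 + 9*13) = 59*(-109 + 117) = 59*8 = 472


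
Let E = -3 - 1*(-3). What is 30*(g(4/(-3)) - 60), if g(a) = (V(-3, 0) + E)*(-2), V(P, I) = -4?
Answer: -1560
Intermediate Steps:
E = 0 (E = -3 + 3 = 0)
g(a) = 8 (g(a) = (-4 + 0)*(-2) = -4*(-2) = 8)
30*(g(4/(-3)) - 60) = 30*(8 - 60) = 30*(-52) = -1560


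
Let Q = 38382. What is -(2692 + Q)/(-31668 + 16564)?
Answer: 20537/7552 ≈ 2.7194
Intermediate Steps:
-(2692 + Q)/(-31668 + 16564) = -(2692 + 38382)/(-31668 + 16564) = -41074/(-15104) = -41074*(-1)/15104 = -1*(-20537/7552) = 20537/7552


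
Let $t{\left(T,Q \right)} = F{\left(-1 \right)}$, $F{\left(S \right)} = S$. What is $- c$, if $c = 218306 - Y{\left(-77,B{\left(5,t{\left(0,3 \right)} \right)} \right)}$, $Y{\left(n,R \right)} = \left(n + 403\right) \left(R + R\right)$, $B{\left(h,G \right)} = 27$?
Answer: $-200702$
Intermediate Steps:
$t{\left(T,Q \right)} = -1$
$Y{\left(n,R \right)} = 2 R \left(403 + n\right)$ ($Y{\left(n,R \right)} = \left(403 + n\right) 2 R = 2 R \left(403 + n\right)$)
$c = 200702$ ($c = 218306 - 2 \cdot 27 \left(403 - 77\right) = 218306 - 2 \cdot 27 \cdot 326 = 218306 - 17604 = 200702$)
$- c = \left(-1\right) 200702 = -200702$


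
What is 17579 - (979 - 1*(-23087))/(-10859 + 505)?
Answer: 91018516/5177 ≈ 17581.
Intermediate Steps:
17579 - (979 - 1*(-23087))/(-10859 + 505) = 17579 - (979 + 23087)/(-10354) = 17579 - 24066*(-1)/10354 = 17579 - 1*(-12033/5177) = 17579 + 12033/5177 = 91018516/5177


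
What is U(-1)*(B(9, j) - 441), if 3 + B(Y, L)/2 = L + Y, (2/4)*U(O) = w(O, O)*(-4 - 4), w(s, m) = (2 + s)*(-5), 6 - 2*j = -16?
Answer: -32560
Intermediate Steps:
j = 11 (j = 3 - ½*(-16) = 3 + 8 = 11)
w(s, m) = -10 - 5*s
U(O) = 160 + 80*O (U(O) = 2*((-10 - 5*O)*(-4 - 4)) = 2*((-10 - 5*O)*(-8)) = 2*(80 + 40*O) = 160 + 80*O)
B(Y, L) = -6 + 2*L + 2*Y (B(Y, L) = -6 + 2*(L + Y) = -6 + (2*L + 2*Y) = -6 + 2*L + 2*Y)
U(-1)*(B(9, j) - 441) = (160 + 80*(-1))*((-6 + 2*11 + 2*9) - 441) = (160 - 80)*((-6 + 22 + 18) - 441) = 80*(34 - 441) = 80*(-407) = -32560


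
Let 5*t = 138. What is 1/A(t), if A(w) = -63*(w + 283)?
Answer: -5/97839 ≈ -5.1104e-5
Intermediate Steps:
t = 138/5 (t = (⅕)*138 = 138/5 ≈ 27.600)
A(w) = -17829 - 63*w (A(w) = -63*(283 + w) = -17829 - 63*w)
1/A(t) = 1/(-17829 - 63*138/5) = 1/(-17829 - 8694/5) = 1/(-97839/5) = -5/97839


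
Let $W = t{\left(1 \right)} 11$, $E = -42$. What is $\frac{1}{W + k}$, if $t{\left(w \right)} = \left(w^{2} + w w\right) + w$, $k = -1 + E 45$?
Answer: $- \frac{1}{1858} \approx -0.00053821$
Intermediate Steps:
$k = -1891$ ($k = -1 - 1890 = -1891$)
$t{\left(w \right)} = w + 2 w^{2}$ ($t{\left(w \right)} = \left(w^{2} + w^{2}\right) + w = 2 w^{2} + w = w + 2 w^{2}$)
$W = 33$ ($W = 1 \left(1 + 2 \cdot 1\right) 11 = 1 \left(1 + 2\right) 11 = 1 \cdot 3 \cdot 11 = 3 \cdot 11 = 33$)
$\frac{1}{W + k} = \frac{1}{33 - 1891} = \frac{1}{-1858} = - \frac{1}{1858}$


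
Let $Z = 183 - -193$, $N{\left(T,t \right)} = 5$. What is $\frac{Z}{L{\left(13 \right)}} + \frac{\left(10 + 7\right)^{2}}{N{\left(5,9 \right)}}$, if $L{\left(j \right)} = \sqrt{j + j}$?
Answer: $\frac{289}{5} + \frac{188 \sqrt{26}}{13} \approx 131.54$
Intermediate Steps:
$L{\left(j \right)} = \sqrt{2} \sqrt{j}$ ($L{\left(j \right)} = \sqrt{2 j} = \sqrt{2} \sqrt{j}$)
$Z = 376$ ($Z = 183 + 193 = 376$)
$\frac{Z}{L{\left(13 \right)}} + \frac{\left(10 + 7\right)^{2}}{N{\left(5,9 \right)}} = \frac{376}{\sqrt{2} \sqrt{13}} + \frac{\left(10 + 7\right)^{2}}{5} = \frac{376}{\sqrt{26}} + 17^{2} \cdot \frac{1}{5} = 376 \frac{\sqrt{26}}{26} + 289 \cdot \frac{1}{5} = \frac{188 \sqrt{26}}{13} + \frac{289}{5} = \frac{289}{5} + \frac{188 \sqrt{26}}{13}$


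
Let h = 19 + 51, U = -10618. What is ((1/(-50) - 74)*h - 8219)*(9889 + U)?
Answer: 48844458/5 ≈ 9.7689e+6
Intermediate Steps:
h = 70
((1/(-50) - 74)*h - 8219)*(9889 + U) = ((1/(-50) - 74)*70 - 8219)*(9889 - 10618) = ((-1/50 - 74)*70 - 8219)*(-729) = (-3701/50*70 - 8219)*(-729) = (-25907/5 - 8219)*(-729) = -67002/5*(-729) = 48844458/5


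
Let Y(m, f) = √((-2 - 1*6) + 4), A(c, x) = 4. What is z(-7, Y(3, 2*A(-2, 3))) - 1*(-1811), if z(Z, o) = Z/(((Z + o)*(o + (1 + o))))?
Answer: 1631816/901 - 182*I/901 ≈ 1811.1 - 0.202*I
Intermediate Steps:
Y(m, f) = 2*I (Y(m, f) = √((-2 - 6) + 4) = √(-8 + 4) = √(-4) = 2*I)
z(Z, o) = Z/((1 + 2*o)*(Z + o)) (z(Z, o) = Z/(((Z + o)*(1 + 2*o))) = Z/(((1 + 2*o)*(Z + o))) = Z*(1/((1 + 2*o)*(Z + o))) = Z/((1 + 2*o)*(Z + o)))
z(-7, Y(3, 2*A(-2, 3))) - 1*(-1811) = -7/(-7 + 2*I + 2*(2*I)² + 2*(-7)*(2*I)) - 1*(-1811) = -7/(-7 + 2*I + 2*(-4) - 28*I) + 1811 = -7/(-7 + 2*I - 8 - 28*I) + 1811 = -7*(-15 + 26*I)/901 + 1811 = 1811 - 7*(-15 + 26*I)/901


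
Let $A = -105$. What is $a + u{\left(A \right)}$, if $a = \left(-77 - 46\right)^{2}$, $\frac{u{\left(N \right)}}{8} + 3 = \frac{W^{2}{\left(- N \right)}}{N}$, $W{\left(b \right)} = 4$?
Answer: $\frac{1585897}{105} \approx 15104.0$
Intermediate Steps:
$u{\left(N \right)} = -24 + \frac{128}{N}$ ($u{\left(N \right)} = -24 + 8 \frac{4^{2}}{N} = -24 + 8 \frac{16}{N} = -24 + \frac{128}{N}$)
$a = 15129$ ($a = \left(-123\right)^{2} = 15129$)
$a + u{\left(A \right)} = 15129 - \left(24 - \frac{128}{-105}\right) = 15129 + \left(-24 + 128 \left(- \frac{1}{105}\right)\right) = 15129 - \frac{2648}{105} = \frac{1585897}{105}$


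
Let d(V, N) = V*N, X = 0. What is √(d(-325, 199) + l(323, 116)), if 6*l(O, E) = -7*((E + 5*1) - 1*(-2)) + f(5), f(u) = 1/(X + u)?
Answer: I*√14584155/15 ≈ 254.59*I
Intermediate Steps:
d(V, N) = N*V
f(u) = 1/u (f(u) = 1/(0 + u) = 1/u)
l(O, E) = -122/15 - 7*E/6 (l(O, E) = (-7*((E + 5*1) - 1*(-2)) + 1/5)/6 = (-7*((E + 5) + 2) + ⅕)/6 = (-7*((5 + E) + 2) + ⅕)/6 = (-7*(7 + E) + ⅕)/6 = ((-49 - 7*E) + ⅕)/6 = (-244/5 - 7*E)/6 = -122/15 - 7*E/6)
√(d(-325, 199) + l(323, 116)) = √(199*(-325) + (-122/15 - 7/6*116)) = √(-64675 + (-122/15 - 406/3)) = √(-64675 - 2152/15) = √(-972277/15) = I*√14584155/15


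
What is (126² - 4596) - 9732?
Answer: 1548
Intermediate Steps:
(126² - 4596) - 9732 = (15876 - 4596) - 9732 = 11280 - 9732 = 1548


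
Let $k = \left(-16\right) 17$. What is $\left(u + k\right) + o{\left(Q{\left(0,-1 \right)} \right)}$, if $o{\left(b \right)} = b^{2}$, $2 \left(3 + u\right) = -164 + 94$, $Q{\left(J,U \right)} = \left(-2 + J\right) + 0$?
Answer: $-306$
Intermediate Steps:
$Q{\left(J,U \right)} = -2 + J$
$u = -38$ ($u = -3 + \frac{-164 + 94}{2} = -3 + \frac{1}{2} \left(-70\right) = -3 - 35 = -38$)
$k = -272$
$\left(u + k\right) + o{\left(Q{\left(0,-1 \right)} \right)} = \left(-38 - 272\right) + \left(-2 + 0\right)^{2} = -310 + \left(-2\right)^{2} = -310 + 4 = -306$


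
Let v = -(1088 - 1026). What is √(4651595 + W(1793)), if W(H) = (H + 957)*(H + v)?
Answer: √9411845 ≈ 3067.9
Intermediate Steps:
v = -62 (v = -1*62 = -62)
W(H) = (-62 + H)*(957 + H) (W(H) = (H + 957)*(H - 62) = (957 + H)*(-62 + H) = (-62 + H)*(957 + H))
√(4651595 + W(1793)) = √(4651595 + (-59334 + 1793² + 895*1793)) = √(4651595 + (-59334 + 3214849 + 1604735)) = √(4651595 + 4760250) = √9411845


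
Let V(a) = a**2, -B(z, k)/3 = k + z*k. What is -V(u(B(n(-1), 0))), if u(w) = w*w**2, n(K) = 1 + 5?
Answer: 0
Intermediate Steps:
n(K) = 6
B(z, k) = -3*k - 3*k*z (B(z, k) = -3*(k + z*k) = -3*(k + k*z) = -3*k - 3*k*z)
u(w) = w**3
-V(u(B(n(-1), 0))) = -((-3*0*(1 + 6))**3)**2 = -((-3*0*7)**3)**2 = -(0**3)**2 = -1*0**2 = -1*0 = 0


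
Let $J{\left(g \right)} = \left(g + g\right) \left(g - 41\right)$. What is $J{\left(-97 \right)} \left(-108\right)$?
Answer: $-2891376$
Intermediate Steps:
$J{\left(g \right)} = 2 g \left(-41 + g\right)$
$J{\left(-97 \right)} \left(-108\right) = 2 \left(-97\right) \left(-41 - 97\right) \left(-108\right) = 2 \left(-97\right) \left(-138\right) \left(-108\right) = 26772 \left(-108\right) = -2891376$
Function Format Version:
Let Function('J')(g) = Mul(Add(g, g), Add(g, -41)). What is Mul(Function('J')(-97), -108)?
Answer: -2891376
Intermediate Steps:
Function('J')(g) = Mul(2, g, Add(-41, g)) (Function('J')(g) = Mul(Mul(2, g), Add(-41, g)) = Mul(2, g, Add(-41, g)))
Mul(Function('J')(-97), -108) = Mul(Mul(2, -97, Add(-41, -97)), -108) = Mul(Mul(2, -97, -138), -108) = Mul(26772, -108) = -2891376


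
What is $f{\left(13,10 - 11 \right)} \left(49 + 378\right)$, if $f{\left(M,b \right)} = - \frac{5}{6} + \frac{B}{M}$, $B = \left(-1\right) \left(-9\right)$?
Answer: $- \frac{4697}{78} \approx -60.218$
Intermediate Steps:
$B = 9$
$f{\left(M,b \right)} = - \frac{5}{6} + \frac{9}{M}$
$f{\left(13,10 - 11 \right)} \left(49 + 378\right) = \left(- \frac{5}{6} + \frac{9}{13}\right) \left(49 + 378\right) = \left(- \frac{5}{6} + 9 \cdot \frac{1}{13}\right) 427 = \left(- \frac{5}{6} + \frac{9}{13}\right) 427 = \left(- \frac{11}{78}\right) 427 = - \frac{4697}{78}$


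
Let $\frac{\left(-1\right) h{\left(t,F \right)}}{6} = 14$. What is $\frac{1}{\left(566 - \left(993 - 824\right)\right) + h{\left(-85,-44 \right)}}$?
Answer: $\frac{1}{313} \approx 0.0031949$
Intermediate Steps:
$h{\left(t,F \right)} = -84$ ($h{\left(t,F \right)} = \left(-6\right) 14 = -84$)
$\frac{1}{\left(566 - \left(993 - 824\right)\right) + h{\left(-85,-44 \right)}} = \frac{1}{\left(566 - \left(993 - 824\right)\right) - 84} = \frac{1}{\left(566 - 169\right) - 84} = \frac{1}{397 - 84} = \frac{1}{313}$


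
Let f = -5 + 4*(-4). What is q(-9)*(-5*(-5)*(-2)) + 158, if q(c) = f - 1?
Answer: 1258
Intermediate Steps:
f = -21 (f = -5 - 16 = -21)
q(c) = -22 (q(c) = -21 - 1 = -22)
q(-9)*(-5*(-5)*(-2)) + 158 = -22*(-5*(-5))*(-2) + 158 = -550*(-2) + 158 = -22*(-50) + 158 = 1100 + 158 = 1258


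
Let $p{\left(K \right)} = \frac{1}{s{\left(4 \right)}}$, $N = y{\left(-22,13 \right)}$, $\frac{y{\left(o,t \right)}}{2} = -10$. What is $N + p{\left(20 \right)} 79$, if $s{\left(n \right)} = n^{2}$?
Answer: $- \frac{241}{16} \approx -15.063$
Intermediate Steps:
$y{\left(o,t \right)} = -20$ ($y{\left(o,t \right)} = 2 \left(-10\right) = -20$)
$N = -20$
$p{\left(K \right)} = \frac{1}{16}$ ($p{\left(K \right)} = \frac{1}{4^{2}} = \frac{1}{16}$)
$N + p{\left(20 \right)} 79 = -20 + \frac{1}{16} \cdot 79 = -20 + \frac{79}{16} = - \frac{241}{16}$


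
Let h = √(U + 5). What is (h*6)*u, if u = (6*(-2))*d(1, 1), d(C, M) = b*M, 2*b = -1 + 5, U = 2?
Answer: -144*√7 ≈ -380.99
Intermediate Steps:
h = √7 (h = √(2 + 5) = √7 ≈ 2.6458)
b = 2 (b = (-1 + 5)/2 = (½)*4 = 2)
d(C, M) = 2*M
u = -24 (u = (6*(-2))*(2*1) = -12*2 = -24)
(h*6)*u = (√7*6)*(-24) = (6*√7)*(-24) = -144*√7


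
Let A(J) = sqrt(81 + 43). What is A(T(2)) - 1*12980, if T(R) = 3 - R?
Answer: -12980 + 2*sqrt(31) ≈ -12969.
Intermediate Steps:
A(J) = 2*sqrt(31) (A(J) = sqrt(124) = 2*sqrt(31))
A(T(2)) - 1*12980 = 2*sqrt(31) - 1*12980 = 2*sqrt(31) - 12980 = -12980 + 2*sqrt(31)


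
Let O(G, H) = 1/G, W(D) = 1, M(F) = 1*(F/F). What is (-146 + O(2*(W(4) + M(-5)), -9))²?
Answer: 339889/16 ≈ 21243.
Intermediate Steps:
M(F) = 1 (M(F) = 1*1 = 1)
(-146 + O(2*(W(4) + M(-5)), -9))² = (-146 + 1/(2*(1 + 1)))² = (-146 + 1/(2*2))² = (-146 + 1/4)² = (-146 + ¼)² = (-583/4)² = 339889/16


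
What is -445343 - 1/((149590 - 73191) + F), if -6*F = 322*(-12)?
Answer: -34310560750/77043 ≈ -4.4534e+5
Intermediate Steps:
F = 644 (F = -161*(-12)/3 = -1/6*(-3864) = 644)
-445343 - 1/((149590 - 73191) + F) = -445343 - 1/((149590 - 73191) + 644) = -445343 - 1/(76399 + 644) = -445343 - 1/77043 = -34310560750/77043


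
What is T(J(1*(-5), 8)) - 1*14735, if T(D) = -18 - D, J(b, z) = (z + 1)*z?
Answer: -14825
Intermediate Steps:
J(b, z) = z*(1 + z) (J(b, z) = (1 + z)*z = z*(1 + z))
T(J(1*(-5), 8)) - 1*14735 = (-18 - 8*(1 + 8)) - 1*14735 = (-18 - 8*9) - 14735 = (-18 - 1*72) - 14735 = (-18 - 72) - 14735 = -90 - 14735 = -14825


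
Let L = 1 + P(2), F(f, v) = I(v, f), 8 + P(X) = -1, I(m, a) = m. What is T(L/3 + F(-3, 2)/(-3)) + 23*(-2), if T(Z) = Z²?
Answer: -314/9 ≈ -34.889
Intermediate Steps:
P(X) = -9 (P(X) = -8 - 1 = -9)
F(f, v) = v
L = -8 (L = 1 - 9 = -8)
T(L/3 + F(-3, 2)/(-3)) + 23*(-2) = (-8/3 + 2/(-3))² + 23*(-2) = (-8*⅓ + 2*(-⅓))² - 46 = (-8/3 - ⅔)² - 46 = (-10/3)² - 46 = 100/9 - 46 = -314/9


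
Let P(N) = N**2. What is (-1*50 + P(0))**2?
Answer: 2500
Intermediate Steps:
(-1*50 + P(0))**2 = (-1*50 + 0**2)**2 = (-50 + 0)**2 = (-50)**2 = 2500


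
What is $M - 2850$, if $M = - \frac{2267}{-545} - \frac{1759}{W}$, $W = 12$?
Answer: $- \frac{19570451}{6540} \approx -2992.4$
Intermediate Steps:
$M = - \frac{931451}{6540}$ ($M = - \frac{2267}{-545} - \frac{1759}{12} = \left(-2267\right) \left(- \frac{1}{545}\right) - \frac{1759}{12} = \frac{2267}{545} - \frac{1759}{12} = - \frac{931451}{6540} \approx -142.42$)
$M - 2850 = - \frac{931451}{6540} - 2850 = - \frac{19570451}{6540}$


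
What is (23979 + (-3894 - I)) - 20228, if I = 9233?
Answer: -9376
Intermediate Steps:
(23979 + (-3894 - I)) - 20228 = (23979 + (-3894 - 1*9233)) - 20228 = (23979 + (-3894 - 9233)) - 20228 = (23979 - 13127) - 20228 = 10852 - 20228 = -9376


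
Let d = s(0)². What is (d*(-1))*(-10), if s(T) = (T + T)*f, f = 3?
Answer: 0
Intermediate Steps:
s(T) = 6*T (s(T) = (T + T)*3 = (2*T)*3 = 6*T)
d = 0 (d = (6*0)² = 0² = 0)
(d*(-1))*(-10) = (0*(-1))*(-10) = 0*(-10) = 0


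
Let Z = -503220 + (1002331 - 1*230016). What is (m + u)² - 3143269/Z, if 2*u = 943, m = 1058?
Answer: 2518038776619/1076380 ≈ 2.3394e+6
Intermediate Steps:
u = 943/2 (u = (½)*943 = 943/2 ≈ 471.50)
Z = 269095 (Z = -503220 + (1002331 - 230016) = -503220 + 772315 = 269095)
(m + u)² - 3143269/Z = (1058 + 943/2)² - 3143269/269095 = (3059/2)² - 3143269/269095 = 9357481/4 - 1*3143269/269095 = 9357481/4 - 3143269/269095 = 2518038776619/1076380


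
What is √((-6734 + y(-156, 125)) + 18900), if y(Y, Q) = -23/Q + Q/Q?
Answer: 2*√1901065/25 ≈ 110.30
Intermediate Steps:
y(Y, Q) = 1 - 23/Q (y(Y, Q) = -23/Q + 1 = 1 - 23/Q)
√((-6734 + y(-156, 125)) + 18900) = √((-6734 + (-23 + 125)/125) + 18900) = √((-6734 + (1/125)*102) + 18900) = √((-6734 + 102/125) + 18900) = √(-841648/125 + 18900) = √(1520852/125) = 2*√1901065/25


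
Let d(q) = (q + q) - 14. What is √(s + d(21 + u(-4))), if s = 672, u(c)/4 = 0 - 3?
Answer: 26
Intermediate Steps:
u(c) = -12 (u(c) = 4*(0 - 3) = 4*(-3) = -12)
d(q) = -14 + 2*q (d(q) = 2*q - 14 = -14 + 2*q)
√(s + d(21 + u(-4))) = √(672 + (-14 + 2*(21 - 12))) = √(672 + (-14 + 2*9)) = √(672 + (-14 + 18)) = √(672 + 4) = √676 = 26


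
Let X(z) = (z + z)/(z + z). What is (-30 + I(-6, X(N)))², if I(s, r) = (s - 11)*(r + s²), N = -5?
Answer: 434281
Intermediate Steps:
X(z) = 1 (X(z) = (2*z)/((2*z)) = (2*z)*(1/(2*z)) = 1)
I(s, r) = (-11 + s)*(r + s²)
(-30 + I(-6, X(N)))² = (-30 + ((-6)³ - 11*1 - 11*(-6)² + 1*(-6)))² = (-30 + (-216 - 11 - 11*36 - 6))² = (-30 + (-216 - 11 - 396 - 6))² = (-30 - 629)² = (-659)² = 434281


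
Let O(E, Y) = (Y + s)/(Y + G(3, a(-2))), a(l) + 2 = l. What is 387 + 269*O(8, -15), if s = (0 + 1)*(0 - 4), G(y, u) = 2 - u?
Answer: 8594/9 ≈ 954.89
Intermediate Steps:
a(l) = -2 + l
s = -4 (s = 1*(-4) = -4)
O(E, Y) = (-4 + Y)/(6 + Y) (O(E, Y) = (Y - 4)/(Y + (2 - (-2 - 2))) = (-4 + Y)/(Y + (2 - 1*(-4))) = (-4 + Y)/(Y + (2 + 4)) = (-4 + Y)/(Y + 6) = (-4 + Y)/(6 + Y))
387 + 269*O(8, -15) = 387 + 269*((-4 - 15)/(6 - 15)) = 387 + 269*(-19/(-9)) = 387 + 269*(-⅑*(-19)) = 387 + 269*(19/9) = 387 + 5111/9 = 8594/9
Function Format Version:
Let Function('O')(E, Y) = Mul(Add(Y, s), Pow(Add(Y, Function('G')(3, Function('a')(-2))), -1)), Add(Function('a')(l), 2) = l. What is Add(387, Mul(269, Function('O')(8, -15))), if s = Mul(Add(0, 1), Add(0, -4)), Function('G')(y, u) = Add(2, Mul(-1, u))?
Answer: Rational(8594, 9) ≈ 954.89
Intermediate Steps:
Function('a')(l) = Add(-2, l)
s = -4 (s = Mul(1, -4) = -4)
Function('O')(E, Y) = Mul(Pow(Add(6, Y), -1), Add(-4, Y)) (Function('O')(E, Y) = Mul(Add(Y, -4), Pow(Add(Y, Add(2, Mul(-1, Add(-2, -2)))), -1)) = Mul(Add(-4, Y), Pow(Add(Y, Add(2, Mul(-1, -4))), -1)) = Mul(Add(-4, Y), Pow(Add(Y, Add(2, 4)), -1)) = Mul(Add(-4, Y), Pow(Add(Y, 6), -1)) = Mul(Add(-4, Y), Pow(Add(6, Y), -1)) = Mul(Pow(Add(6, Y), -1), Add(-4, Y)))
Add(387, Mul(269, Function('O')(8, -15))) = Add(387, Mul(269, Mul(Pow(Add(6, -15), -1), Add(-4, -15)))) = Add(387, Mul(269, Mul(Pow(-9, -1), -19))) = Add(387, Mul(269, Mul(Rational(-1, 9), -19))) = Add(387, Mul(269, Rational(19, 9))) = Add(387, Rational(5111, 9)) = Rational(8594, 9)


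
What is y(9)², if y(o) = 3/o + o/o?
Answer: 16/9 ≈ 1.7778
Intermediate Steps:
y(o) = 1 + 3/o (y(o) = 3/o + 1 = 1 + 3/o)
y(9)² = ((3 + 9)/9)² = ((⅑)*12)² = (4/3)² = 16/9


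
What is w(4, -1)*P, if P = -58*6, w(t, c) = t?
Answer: -1392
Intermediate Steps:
P = -348
w(4, -1)*P = 4*(-348) = -1392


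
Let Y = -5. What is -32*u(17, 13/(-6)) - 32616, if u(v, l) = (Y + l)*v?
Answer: -86152/3 ≈ -28717.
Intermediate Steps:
u(v, l) = v*(-5 + l) (u(v, l) = (-5 + l)*v = v*(-5 + l))
-32*u(17, 13/(-6)) - 32616 = -544*(-5 + 13/(-6)) - 32616 = -544*(-5 + 13*(-⅙)) - 32616 = -544*(-5 - 13/6) - 32616 = -544*(-43)/6 - 32616 = -32*(-731/6) - 32616 = 11696/3 - 32616 = -86152/3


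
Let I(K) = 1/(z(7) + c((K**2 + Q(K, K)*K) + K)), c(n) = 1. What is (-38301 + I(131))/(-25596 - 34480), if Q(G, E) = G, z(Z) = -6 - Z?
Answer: 459613/720912 ≈ 0.63754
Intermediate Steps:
I(K) = -1/12 (I(K) = 1/((-6 - 1*7) + 1) = 1/((-6 - 7) + 1) = 1/(-13 + 1) = 1/(-12) = -1/12)
(-38301 + I(131))/(-25596 - 34480) = (-38301 - 1/12)/(-25596 - 34480) = -459613/12/(-60076) = -459613/12*(-1/60076) = 459613/720912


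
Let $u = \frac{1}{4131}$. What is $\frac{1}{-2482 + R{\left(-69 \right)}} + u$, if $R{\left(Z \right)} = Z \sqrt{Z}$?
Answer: $- \frac{3764309}{26805369123} + \frac{69 i \sqrt{69}}{6488833} \approx -0.00014043 + 8.833 \cdot 10^{-5} i$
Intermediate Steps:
$R{\left(Z \right)} = Z^{\frac{3}{2}}$
$u = \frac{1}{4131} \approx 0.00024207$
$\frac{1}{-2482 + R{\left(-69 \right)}} + u = \frac{1}{-2482 + \left(-69\right)^{\frac{3}{2}}} + \frac{1}{4131} = \frac{1}{-2482 - 69 i \sqrt{69}} + \frac{1}{4131} = \frac{1}{4131} + \frac{1}{-2482 - 69 i \sqrt{69}}$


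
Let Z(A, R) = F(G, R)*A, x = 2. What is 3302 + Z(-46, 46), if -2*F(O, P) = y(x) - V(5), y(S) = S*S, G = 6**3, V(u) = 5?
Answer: 3279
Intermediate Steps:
G = 216
y(S) = S**2
F(O, P) = 1/2 (F(O, P) = -(2**2 - 1*5)/2 = -(4 - 5)/2 = -1/2*(-1) = 1/2)
Z(A, R) = A/2
3302 + Z(-46, 46) = 3302 + (1/2)*(-46) = 3302 - 23 = 3279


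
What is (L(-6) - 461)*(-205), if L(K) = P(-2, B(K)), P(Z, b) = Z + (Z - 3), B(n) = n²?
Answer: 95940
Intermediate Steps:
P(Z, b) = -3 + 2*Z (P(Z, b) = Z + (-3 + Z) = -3 + 2*Z)
L(K) = -7 (L(K) = -3 + 2*(-2) = -3 - 4 = -7)
(L(-6) - 461)*(-205) = (-7 - 461)*(-205) = -468*(-205) = 95940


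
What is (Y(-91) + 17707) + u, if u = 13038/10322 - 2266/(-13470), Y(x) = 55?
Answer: 617445061148/34759335 ≈ 17763.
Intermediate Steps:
u = 49752878/34759335 (u = 13038*(1/10322) - 2266*(-1/13470) = 6519/5161 + 1133/6735 = 49752878/34759335 ≈ 1.4314)
(Y(-91) + 17707) + u = (55 + 17707) + 49752878/34759335 = 17762 + 49752878/34759335 = 617445061148/34759335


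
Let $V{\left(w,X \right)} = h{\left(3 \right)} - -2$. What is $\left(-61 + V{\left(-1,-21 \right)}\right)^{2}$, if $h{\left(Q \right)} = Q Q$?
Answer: $2500$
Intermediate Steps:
$h{\left(Q \right)} = Q^{2}$
$V{\left(w,X \right)} = 11$ ($V{\left(w,X \right)} = 3^{2} - -2 = 9 + 2 = 11$)
$\left(-61 + V{\left(-1,-21 \right)}\right)^{2} = \left(-61 + 11\right)^{2} = \left(-50\right)^{2} = 2500$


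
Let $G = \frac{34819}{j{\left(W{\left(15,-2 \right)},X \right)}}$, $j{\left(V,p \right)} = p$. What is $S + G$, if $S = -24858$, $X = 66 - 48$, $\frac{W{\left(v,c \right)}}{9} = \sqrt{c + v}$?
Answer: $- \frac{412625}{18} \approx -22924.0$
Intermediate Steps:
$W{\left(v,c \right)} = 9 \sqrt{c + v}$
$X = 18$
$G = \frac{34819}{18} \approx 1934.4$
$S + G = -24858 + \frac{34819}{18} = - \frac{412625}{18}$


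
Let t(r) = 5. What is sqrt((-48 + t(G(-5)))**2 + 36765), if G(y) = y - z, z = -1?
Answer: sqrt(38614) ≈ 196.50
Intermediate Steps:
G(y) = 1 + y (G(y) = y - 1*(-1) = y + 1 = 1 + y)
sqrt((-48 + t(G(-5)))**2 + 36765) = sqrt((-48 + 5)**2 + 36765) = sqrt((-43)**2 + 36765) = sqrt(1849 + 36765) = sqrt(38614)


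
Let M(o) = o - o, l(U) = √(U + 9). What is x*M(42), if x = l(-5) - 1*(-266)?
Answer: 0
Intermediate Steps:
l(U) = √(9 + U)
M(o) = 0
x = 268 (x = √(9 - 5) - 1*(-266) = √4 + 266 = 2 + 266 = 268)
x*M(42) = 268*0 = 0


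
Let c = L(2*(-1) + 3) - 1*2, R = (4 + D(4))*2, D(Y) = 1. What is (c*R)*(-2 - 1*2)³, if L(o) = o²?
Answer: 640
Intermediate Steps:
R = 10 (R = (4 + 1)*2 = 5*2 = 10)
c = -1 (c = (2*(-1) + 3)² - 1*2 = (-2 + 3)² - 2 = 1² - 2 = 1 - 2 = -1)
(c*R)*(-2 - 1*2)³ = (-1*10)*(-2 - 1*2)³ = -10*(-2 - 2)³ = -10*(-4)³ = -10*(-64) = 640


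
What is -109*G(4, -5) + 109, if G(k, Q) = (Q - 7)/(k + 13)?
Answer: 3161/17 ≈ 185.94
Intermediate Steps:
G(k, Q) = (-7 + Q)/(13 + k)
-109*G(4, -5) + 109 = -109*(-7 - 5)/(13 + 4) + 109 = -109*(-12)/17 + 109 = -109*(-12/17) + 109 = 1308/17 + 109 = 3161/17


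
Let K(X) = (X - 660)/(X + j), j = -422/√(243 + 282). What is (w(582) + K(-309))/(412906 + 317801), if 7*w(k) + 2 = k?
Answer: 30071047955/255488843293509 - 681530*√21/12166135394929 ≈ 0.00011744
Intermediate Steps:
w(k) = -2/7 + k/7
j = -422*√21/105 ≈ -18.418
K(X) = (-660 + X)/(X - 422*√21/105) (K(X) = (X - 660)/(X - 422*√21/105) = (-660 + X)/(X - 422*√21/105))
(w(582) + K(-309))/(412906 + 317801) = ((-2/7 + (⅐)*582) + 105*(-660 - 309)/(-422*√21 + 105*(-309)))/(412906 + 317801) = ((-2/7 + 582/7) + 105*(-969)/(-422*√21 - 32445))/730707 = (580/7 + 105*(-969)/(-32445 - 422*√21))*(1/730707) = (580/7 - 101745/(-32445 - 422*√21))*(1/730707) = 580/5114949 - 33915/(243569*(-32445 - 422*√21))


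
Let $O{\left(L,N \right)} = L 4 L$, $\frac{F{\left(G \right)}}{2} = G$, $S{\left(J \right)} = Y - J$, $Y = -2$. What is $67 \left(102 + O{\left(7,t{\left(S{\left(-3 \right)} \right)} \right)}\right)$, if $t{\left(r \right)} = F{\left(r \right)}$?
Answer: $19966$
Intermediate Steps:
$S{\left(J \right)} = -2 - J$
$F{\left(G \right)} = 2 G$
$t{\left(r \right)} = 2 r$
$O{\left(L,N \right)} = 4 L^{2}$
$67 \left(102 + O{\left(7,t{\left(S{\left(-3 \right)} \right)} \right)}\right) = 67 \left(102 + 4 \cdot 7^{2}\right) = 67 \left(102 + 4 \cdot 49\right) = 67 \left(102 + 196\right) = 67 \cdot 298 = 19966$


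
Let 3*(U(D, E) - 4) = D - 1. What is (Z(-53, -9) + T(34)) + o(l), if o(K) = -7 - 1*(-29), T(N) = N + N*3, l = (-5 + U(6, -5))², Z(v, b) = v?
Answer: 105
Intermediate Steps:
U(D, E) = 11/3 + D/3 (U(D, E) = 4 + (D - 1)/3 = 4 + (-1 + D)/3 = 4 + (-⅓ + D/3) = 11/3 + D/3)
l = 4/9 (l = (-5 + (11/3 + (⅓)*6))² = (-5 + (11/3 + 2))² = (-5 + 17/3)² = (⅔)² = 4/9 ≈ 0.44444)
T(N) = 4*N (T(N) = N + 3*N = 4*N)
o(K) = 22 (o(K) = -7 + 29 = 22)
(Z(-53, -9) + T(34)) + o(l) = (-53 + 4*34) + 22 = (-53 + 136) + 22 = 83 + 22 = 105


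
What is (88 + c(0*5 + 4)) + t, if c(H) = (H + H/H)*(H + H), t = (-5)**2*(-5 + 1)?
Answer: 28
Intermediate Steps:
t = -100 (t = 25*(-4) = -100)
c(H) = 2*H*(1 + H) (c(H) = (H + 1)*(2*H) = (1 + H)*(2*H) = 2*H*(1 + H))
(88 + c(0*5 + 4)) + t = (88 + 2*(0*5 + 4)*(1 + (0*5 + 4))) - 100 = (88 + 2*(0 + 4)*(1 + (0 + 4))) - 100 = (88 + 2*4*(1 + 4)) - 100 = (88 + 2*4*5) - 100 = (88 + 40) - 100 = 128 - 100 = 28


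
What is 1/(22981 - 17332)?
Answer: 1/5649 ≈ 0.00017702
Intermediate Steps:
1/(22981 - 17332) = 1/5649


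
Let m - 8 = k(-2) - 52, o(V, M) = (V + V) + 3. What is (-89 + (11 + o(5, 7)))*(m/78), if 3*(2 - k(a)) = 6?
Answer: 110/3 ≈ 36.667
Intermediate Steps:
o(V, M) = 3 + 2*V (o(V, M) = 2*V + 3 = 3 + 2*V)
k(a) = 0 (k(a) = 2 - ⅓*6 = 2 - 2 = 0)
m = -44 (m = 8 + (0 - 52) = 8 - 52 = -44)
(-89 + (11 + o(5, 7)))*(m/78) = (-89 + (11 + (3 + 2*5)))*(-44/78) = (-89 + (11 + (3 + 10)))*(-44*1/78) = (-89 + (11 + 13))*(-22/39) = (-89 + 24)*(-22/39) = -65*(-22/39) = 110/3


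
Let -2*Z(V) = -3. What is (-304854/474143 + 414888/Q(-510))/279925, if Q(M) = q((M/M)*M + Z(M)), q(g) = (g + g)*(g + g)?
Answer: -39530299274/45758489648286825 ≈ -8.6389e-7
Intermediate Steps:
Z(V) = 3/2 (Z(V) = -½*(-3) = 3/2)
q(g) = 4*g² (q(g) = (2*g)*(2*g) = 4*g²)
Q(M) = 4*(3/2 + M)² (Q(M) = 4*((M/M)*M + 3/2)² = 4*(1*M + 3/2)² = 4*(M + 3/2)² = 4*(3/2 + M)²)
(-304854/474143 + 414888/Q(-510))/279925 = (-304854/474143 + 414888/((3 + 2*(-510))²))/279925 = (-304854*1/474143 + 414888/((3 - 1020)²))*(1/279925) = (-304854/474143 + 414888/((-1017)²))*(1/279925) = (-304854/474143 + 414888/1034289)*(1/279925) = (-304854/474143 + 414888*(1/1034289))*(1/279925) = (-304854/474143 + 138296/344763)*(1/279925) = -39530299274/163466963109*1/279925 = -39530299274/45758489648286825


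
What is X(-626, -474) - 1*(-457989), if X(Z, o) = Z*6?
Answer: 454233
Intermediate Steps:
X(Z, o) = 6*Z
X(-626, -474) - 1*(-457989) = 6*(-626) - 1*(-457989) = -3756 + 457989 = 454233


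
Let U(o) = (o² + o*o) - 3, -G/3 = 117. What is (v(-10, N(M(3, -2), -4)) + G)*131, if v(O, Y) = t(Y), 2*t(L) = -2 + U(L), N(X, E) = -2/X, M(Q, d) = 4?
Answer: -185103/4 ≈ -46276.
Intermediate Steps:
G = -351 (G = -3*117 = -351)
U(o) = -3 + 2*o² (U(o) = (o² + o²) - 3 = 2*o² - 3 = -3 + 2*o²)
t(L) = -5/2 + L² (t(L) = (-2 + (-3 + 2*L²))/2 = (-5 + 2*L²)/2 = -5/2 + L²)
v(O, Y) = -5/2 + Y²
(v(-10, N(M(3, -2), -4)) + G)*131 = ((-5/2 + (-2/4)²) - 351)*131 = ((-5/2 + (-2*¼)²) - 351)*131 = ((-5/2 + (-½)²) - 351)*131 = ((-5/2 + ¼) - 351)*131 = (-9/4 - 351)*131 = -1413/4*131 = -185103/4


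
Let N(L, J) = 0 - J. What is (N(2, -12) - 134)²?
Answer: 14884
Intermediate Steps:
N(L, J) = -J
(N(2, -12) - 134)² = (-1*(-12) - 134)² = (12 - 134)² = (-122)² = 14884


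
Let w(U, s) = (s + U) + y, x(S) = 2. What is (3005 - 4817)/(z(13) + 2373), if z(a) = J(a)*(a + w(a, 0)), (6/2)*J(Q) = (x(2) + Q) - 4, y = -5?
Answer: -906/1225 ≈ -0.73959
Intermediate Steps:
w(U, s) = -5 + U + s (w(U, s) = (s + U) - 5 = (U + s) - 5 = -5 + U + s)
J(Q) = -⅔ + Q/3 (J(Q) = ((2 + Q) - 4)/3 = (-2 + Q)/3 = -⅔ + Q/3)
z(a) = (-5 + 2*a)*(-⅔ + a/3) (z(a) = (-⅔ + a/3)*(a + (-5 + a + 0)) = (-⅔ + a/3)*(a + (-5 + a)) = (-⅔ + a/3)*(-5 + 2*a) = (-5 + 2*a)*(-⅔ + a/3))
(3005 - 4817)/(z(13) + 2373) = (3005 - 4817)/((-5 + 2*13)*(-2 + 13)/3 + 2373) = -1812/((⅓)*(-5 + 26)*11 + 2373) = -1812/((⅓)*21*11 + 2373) = -1812/(77 + 2373) = -1812/2450 = -1812*1/2450 = -906/1225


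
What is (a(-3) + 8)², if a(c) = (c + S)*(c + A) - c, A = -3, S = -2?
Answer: 1681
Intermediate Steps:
a(c) = -c + (-3 + c)*(-2 + c) (a(c) = (c - 2)*(c - 3) - c = (-2 + c)*(-3 + c) - c = (-3 + c)*(-2 + c) - c = -c + (-3 + c)*(-2 + c))
(a(-3) + 8)² = ((6 + (-3)² - 6*(-3)) + 8)² = ((6 + 9 + 18) + 8)² = (33 + 8)² = 41² = 1681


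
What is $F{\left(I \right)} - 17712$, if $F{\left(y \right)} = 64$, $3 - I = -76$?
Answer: $-17648$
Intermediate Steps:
$I = 79$ ($I = 3 - -76 = 3 + 76 = 79$)
$F{\left(I \right)} - 17712 = 64 - 17712 = -17648$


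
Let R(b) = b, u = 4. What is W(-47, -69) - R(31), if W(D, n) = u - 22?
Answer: -49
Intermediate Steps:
W(D, n) = -18 (W(D, n) = 4 - 22 = -18)
W(-47, -69) - R(31) = -18 - 1*31 = -18 - 31 = -49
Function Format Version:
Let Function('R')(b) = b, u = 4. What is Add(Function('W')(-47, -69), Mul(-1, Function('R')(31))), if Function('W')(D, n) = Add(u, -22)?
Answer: -49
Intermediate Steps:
Function('W')(D, n) = -18 (Function('W')(D, n) = Add(4, -22) = -18)
Add(Function('W')(-47, -69), Mul(-1, Function('R')(31))) = Add(-18, Mul(-1, 31)) = Add(-18, -31) = -49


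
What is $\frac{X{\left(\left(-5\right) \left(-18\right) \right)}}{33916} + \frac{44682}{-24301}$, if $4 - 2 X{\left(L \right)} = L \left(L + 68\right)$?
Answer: $- \frac{422041555}{206048179} \approx -2.0483$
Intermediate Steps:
$X{\left(L \right)} = 2 - \frac{L \left(68 + L\right)}{2}$ ($X{\left(L \right)} = 2 - \frac{L \left(L + 68\right)}{2} = 2 - \frac{L \left(68 + L\right)}{2}$)
$\frac{X{\left(\left(-5\right) \left(-18\right) \right)}}{33916} + \frac{44682}{-24301} = \frac{2 - 34 \left(\left(-5\right) \left(-18\right)\right) - \frac{\left(\left(-5\right) \left(-18\right)\right)^{2}}{2}}{33916} + \frac{44682}{-24301} = \left(2 - 3060 - \frac{90^{2}}{2}\right) \frac{1}{33916} + 44682 \left(- \frac{1}{24301}\right) = \left(2 - 3060 - 4050\right) \frac{1}{33916} - \frac{44682}{24301} = \left(-7108\right) \frac{1}{33916} - \frac{44682}{24301} = - \frac{1777}{8479} - \frac{44682}{24301} = - \frac{422041555}{206048179}$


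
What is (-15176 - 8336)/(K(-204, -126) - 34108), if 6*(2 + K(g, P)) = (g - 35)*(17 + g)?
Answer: 141072/159967 ≈ 0.88188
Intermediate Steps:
K(g, P) = -2 + (-35 + g)*(17 + g)/6 (K(g, P) = -2 + ((g - 35)*(17 + g))/6 = -2 + ((-35 + g)*(17 + g))/6 = -2 + (-35 + g)*(17 + g)/6)
(-15176 - 8336)/(K(-204, -126) - 34108) = (-15176 - 8336)/((-607/6 - 3*(-204) + (1/6)*(-204)**2) - 34108) = -23512/((-607/6 + 612 + (1/6)*41616) - 34108) = -23512/((-607/6 + 612 + 6936) - 34108) = -23512/(44681/6 - 34108) = -23512/(-159967/6) = -23512*(-6/159967) = 141072/159967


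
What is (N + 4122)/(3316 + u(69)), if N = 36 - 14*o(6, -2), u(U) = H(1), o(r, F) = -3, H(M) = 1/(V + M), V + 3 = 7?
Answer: 7000/5527 ≈ 1.2665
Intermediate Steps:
V = 4 (V = -3 + 7 = 4)
H(M) = 1/(4 + M)
u(U) = 1/5 (u(U) = 1/(4 + 1) = 1/5)
N = 78 (N = 36 - 14*(-3) = 36 + 42 = 78)
(N + 4122)/(3316 + u(69)) = (78 + 4122)/(3316 + 1/5) = 4200/(16581/5) = 4200*(5/16581) = 7000/5527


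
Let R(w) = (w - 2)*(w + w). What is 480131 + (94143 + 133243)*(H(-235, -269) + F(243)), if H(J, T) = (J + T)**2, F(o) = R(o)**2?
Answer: 3119452572966443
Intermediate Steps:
R(w) = 2*w*(-2 + w) (R(w) = (-2 + w)*(2*w) = 2*w*(-2 + w))
F(o) = 4*o**2*(-2 + o)**2 (F(o) = (2*o*(-2 + o))**2 = 4*o**2*(-2 + o)**2)
480131 + (94143 + 133243)*(H(-235, -269) + F(243)) = 480131 + (94143 + 133243)*((-235 - 269)**2 + 4*243**2*(-2 + 243)**2) = 480131 + 227386*((-504)**2 + 4*59049*241**2) = 480131 + 227386*(254016 + 4*59049*58081) = 480131 + 227386*(254016 + 13718499876) = 480131 + 227386*13718753892 = 480131 + 3119452572486312 = 3119452572966443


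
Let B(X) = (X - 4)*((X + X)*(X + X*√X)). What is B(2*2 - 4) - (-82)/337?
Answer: 82/337 ≈ 0.24332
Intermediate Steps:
B(X) = 2*X*(-4 + X)*(X + X^(3/2)) (B(X) = (-4 + X)*((2*X)*(X + X^(3/2))) = (-4 + X)*(2*X*(X + X^(3/2))) = 2*X*(-4 + X)*(X + X^(3/2)))
B(2*2 - 4) - (-82)/337 = (-8*(2*2 - 4)² - 8*(2*2 - 4)^(5/2) + 2*(2*2 - 4)³ + 2*(2*2 - 4)^(7/2)) - (-82)/337 = (-8*(4 - 4)² - 8*(4 - 4)^(5/2) + 2*(4 - 4)³ + 2*(4 - 4)^(7/2)) - (-82)/337 = (-8*0² - 8*0^(5/2) + 2*0³ + 2*0^(7/2)) - 1*(-82/337) = (-8*0 - 8*0 + 2*0 + 2*0) + 82/337 = (0 + 0 + 0 + 0) + 82/337 = 0 + 82/337 = 82/337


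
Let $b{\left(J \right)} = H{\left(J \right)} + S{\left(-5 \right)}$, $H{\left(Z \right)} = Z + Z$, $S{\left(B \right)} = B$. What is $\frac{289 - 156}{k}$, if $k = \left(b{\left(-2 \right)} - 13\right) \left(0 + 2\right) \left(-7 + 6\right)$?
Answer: $\frac{133}{44} \approx 3.0227$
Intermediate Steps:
$H{\left(Z \right)} = 2 Z$
$b{\left(J \right)} = -5 + 2 J$ ($b{\left(J \right)} = 2 J - 5 = -5 + 2 J$)
$k = 44$ ($k = \left(\left(-5 + 2 \left(-2\right)\right) - 13\right) \left(0 + 2\right) \left(-7 + 6\right) = \left(\left(-5 - 4\right) - 13\right) 2 \left(-1\right) = \left(-9 - 13\right) \left(-2\right) = \left(-22\right) \left(-2\right) = 44$)
$\frac{289 - 156}{k} = \frac{289 - 156}{44} = 133 \cdot \frac{1}{44} = \frac{133}{44}$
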